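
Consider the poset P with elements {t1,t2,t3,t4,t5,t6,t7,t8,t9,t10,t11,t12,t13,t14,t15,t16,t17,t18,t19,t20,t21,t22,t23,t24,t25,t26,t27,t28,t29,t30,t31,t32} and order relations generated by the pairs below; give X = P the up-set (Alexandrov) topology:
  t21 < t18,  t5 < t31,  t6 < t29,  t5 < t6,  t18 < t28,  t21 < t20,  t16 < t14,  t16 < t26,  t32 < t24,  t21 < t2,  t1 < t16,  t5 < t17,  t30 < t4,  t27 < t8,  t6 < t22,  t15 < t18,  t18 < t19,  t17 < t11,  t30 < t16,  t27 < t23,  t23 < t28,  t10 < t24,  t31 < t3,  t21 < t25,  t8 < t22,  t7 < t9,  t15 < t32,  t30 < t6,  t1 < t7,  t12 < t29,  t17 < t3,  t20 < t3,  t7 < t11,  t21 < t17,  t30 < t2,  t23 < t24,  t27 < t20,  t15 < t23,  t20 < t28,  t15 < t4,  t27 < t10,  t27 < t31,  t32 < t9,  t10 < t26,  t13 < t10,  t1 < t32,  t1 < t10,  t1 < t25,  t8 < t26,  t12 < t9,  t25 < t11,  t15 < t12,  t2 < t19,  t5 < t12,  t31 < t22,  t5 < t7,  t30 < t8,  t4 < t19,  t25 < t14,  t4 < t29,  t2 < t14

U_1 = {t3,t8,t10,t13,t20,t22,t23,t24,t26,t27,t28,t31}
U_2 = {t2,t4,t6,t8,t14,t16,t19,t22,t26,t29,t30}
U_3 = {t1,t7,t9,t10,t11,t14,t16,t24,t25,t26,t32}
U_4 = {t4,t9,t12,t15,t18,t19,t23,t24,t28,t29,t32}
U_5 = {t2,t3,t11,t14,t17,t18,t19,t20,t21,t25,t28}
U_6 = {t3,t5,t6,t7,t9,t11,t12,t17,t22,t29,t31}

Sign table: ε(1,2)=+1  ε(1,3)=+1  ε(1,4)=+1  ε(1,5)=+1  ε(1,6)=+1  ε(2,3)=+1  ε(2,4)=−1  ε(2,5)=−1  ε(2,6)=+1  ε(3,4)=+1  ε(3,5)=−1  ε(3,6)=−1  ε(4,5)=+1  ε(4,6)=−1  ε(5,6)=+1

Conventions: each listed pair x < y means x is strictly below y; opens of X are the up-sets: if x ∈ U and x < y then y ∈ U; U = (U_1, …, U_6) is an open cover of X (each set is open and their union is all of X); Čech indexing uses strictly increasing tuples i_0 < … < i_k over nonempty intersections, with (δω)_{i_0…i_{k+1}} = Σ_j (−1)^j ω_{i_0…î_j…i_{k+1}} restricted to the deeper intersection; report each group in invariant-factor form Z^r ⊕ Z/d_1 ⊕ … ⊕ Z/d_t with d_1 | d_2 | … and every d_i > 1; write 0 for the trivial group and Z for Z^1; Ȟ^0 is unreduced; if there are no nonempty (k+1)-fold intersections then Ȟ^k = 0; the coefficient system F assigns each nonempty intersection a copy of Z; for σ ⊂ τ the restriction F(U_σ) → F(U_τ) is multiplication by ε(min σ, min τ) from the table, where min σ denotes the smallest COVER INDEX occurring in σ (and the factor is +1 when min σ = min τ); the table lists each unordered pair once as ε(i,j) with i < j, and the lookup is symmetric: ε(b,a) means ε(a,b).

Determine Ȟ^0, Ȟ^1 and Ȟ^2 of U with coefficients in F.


Ȟ^0 = 0, Ȟ^1 = Z/2 and Ȟ^2 = Z

nerve of the cover:
  U12={t8,t22,t26} U13={t10,t24,t26} U14={t23,t24,t28} U15={t3,t20,t28} U16={t3,t22,t31} U23={t14,t16,t26} U24={t4,t19,t29} U25={t2,t14,t19} U26={t6,t22,t29} U34={t9,t24,t32} U35={t11,t14,t25} U36={t7,t9,t11} U45={t18,t19,t28} U46={t9,t12,t29} U56={t3,t11,t17}
  U123={t26} U126={t22} U134={t24} U145={t28} U156={t3} U235={t14} U245={t19} U246={t29} U346={t9} U356={t11}
C dims 6,15,10; δ0: rk 6, SNF 1^5·2; δ1: rk 9, SNF 1^9
Ȟ^0 = (6 − 6) − 0 = 0, so Ȟ^0 ≅ 0
Ȟ^1 = (15 − 9) − 6 = 0 plus torsion [2], so Ȟ^1 ≅ Z/2
Ȟ^2 = (10 − 0) − 9 = 1, so Ȟ^2 ≅ Z


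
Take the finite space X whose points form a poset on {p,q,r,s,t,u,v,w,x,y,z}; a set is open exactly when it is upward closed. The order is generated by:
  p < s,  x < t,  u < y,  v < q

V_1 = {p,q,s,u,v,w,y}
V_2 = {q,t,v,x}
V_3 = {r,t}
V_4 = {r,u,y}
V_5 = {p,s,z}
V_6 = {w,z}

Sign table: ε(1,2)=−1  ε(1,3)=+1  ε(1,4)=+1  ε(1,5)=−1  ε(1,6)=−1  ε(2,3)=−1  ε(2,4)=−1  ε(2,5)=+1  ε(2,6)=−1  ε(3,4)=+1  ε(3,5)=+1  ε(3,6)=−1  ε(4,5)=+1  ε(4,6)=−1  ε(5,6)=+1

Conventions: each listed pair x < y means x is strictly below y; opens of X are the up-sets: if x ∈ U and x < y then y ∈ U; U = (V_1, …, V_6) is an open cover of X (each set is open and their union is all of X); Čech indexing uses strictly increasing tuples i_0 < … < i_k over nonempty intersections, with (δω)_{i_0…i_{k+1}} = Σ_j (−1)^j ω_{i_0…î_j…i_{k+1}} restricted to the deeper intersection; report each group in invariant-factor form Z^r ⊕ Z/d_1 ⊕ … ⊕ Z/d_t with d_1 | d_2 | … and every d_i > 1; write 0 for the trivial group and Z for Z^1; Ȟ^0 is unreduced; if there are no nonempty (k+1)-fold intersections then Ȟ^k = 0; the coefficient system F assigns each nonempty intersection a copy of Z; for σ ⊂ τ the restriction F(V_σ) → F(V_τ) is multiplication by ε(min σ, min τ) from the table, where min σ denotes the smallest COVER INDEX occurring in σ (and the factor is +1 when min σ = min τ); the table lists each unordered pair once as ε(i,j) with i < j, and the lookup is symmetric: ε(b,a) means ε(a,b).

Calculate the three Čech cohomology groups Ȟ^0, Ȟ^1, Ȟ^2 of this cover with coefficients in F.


nonempty intersections:
  V12={q,v} V14={u,y} V15={p,s} V16={w} V23={t} V34={r} V56={z}
C dims 6,7; δ0: rk 5, SNF 1^5
Ȟ^0: (6−5)−0=1 ⇒ Z
Ȟ^1: (7−0)−5=2 ⇒ Z^2
Ȟ^2: (0−0)−0=0 ⇒ 0

Ȟ^0 ≅ Z, Ȟ^1 ≅ Z^2 and Ȟ^2 ≅ 0


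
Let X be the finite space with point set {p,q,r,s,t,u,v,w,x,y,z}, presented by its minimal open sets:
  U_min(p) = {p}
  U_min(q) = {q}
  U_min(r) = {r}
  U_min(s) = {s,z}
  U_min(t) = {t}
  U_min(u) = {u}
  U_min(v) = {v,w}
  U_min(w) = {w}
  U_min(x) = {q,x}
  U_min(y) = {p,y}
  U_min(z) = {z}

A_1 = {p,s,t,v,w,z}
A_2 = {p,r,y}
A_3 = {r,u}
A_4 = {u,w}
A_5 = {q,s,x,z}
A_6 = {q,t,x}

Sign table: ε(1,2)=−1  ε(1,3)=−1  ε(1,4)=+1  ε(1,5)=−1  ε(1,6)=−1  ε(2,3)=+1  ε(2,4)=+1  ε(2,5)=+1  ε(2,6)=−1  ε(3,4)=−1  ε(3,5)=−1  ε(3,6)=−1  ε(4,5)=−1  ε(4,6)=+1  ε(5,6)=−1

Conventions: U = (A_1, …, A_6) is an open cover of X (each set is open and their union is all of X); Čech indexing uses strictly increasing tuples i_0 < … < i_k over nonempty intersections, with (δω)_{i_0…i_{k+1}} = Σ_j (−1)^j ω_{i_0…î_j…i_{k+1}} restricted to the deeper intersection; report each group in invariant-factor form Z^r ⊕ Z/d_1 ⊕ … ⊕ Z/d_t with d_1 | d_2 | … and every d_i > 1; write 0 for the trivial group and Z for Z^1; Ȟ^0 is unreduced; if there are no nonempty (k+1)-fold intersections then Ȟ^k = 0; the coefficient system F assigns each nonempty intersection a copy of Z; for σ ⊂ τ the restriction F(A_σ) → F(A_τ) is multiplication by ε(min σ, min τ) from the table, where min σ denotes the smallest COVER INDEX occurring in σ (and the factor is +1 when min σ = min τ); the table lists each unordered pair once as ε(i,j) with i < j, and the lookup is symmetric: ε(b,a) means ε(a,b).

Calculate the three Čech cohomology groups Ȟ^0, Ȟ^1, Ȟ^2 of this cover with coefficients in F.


Ȟ^0(U;F) ≅ 0; Ȟ^1(U;F) ≅ Z ⊕ Z/2; Ȟ^2(U;F) ≅ 0

intersection data:
  A12={p} A14={w} A15={s,z} A16={t} A23={r} A34={u} A56={q,x}
C dims 6,7; δ0: rk 6, SNF 1^5·2
Ȟ^0 = (6 − 6) − 0 = 0, so Ȟ^0 ≅ 0
Ȟ^1 = (7 − 0) − 6 = 1 plus torsion [2], so Ȟ^1 ≅ Z ⊕ Z/2
Ȟ^2 = (0 − 0) − 0 = 0, so Ȟ^2 ≅ 0


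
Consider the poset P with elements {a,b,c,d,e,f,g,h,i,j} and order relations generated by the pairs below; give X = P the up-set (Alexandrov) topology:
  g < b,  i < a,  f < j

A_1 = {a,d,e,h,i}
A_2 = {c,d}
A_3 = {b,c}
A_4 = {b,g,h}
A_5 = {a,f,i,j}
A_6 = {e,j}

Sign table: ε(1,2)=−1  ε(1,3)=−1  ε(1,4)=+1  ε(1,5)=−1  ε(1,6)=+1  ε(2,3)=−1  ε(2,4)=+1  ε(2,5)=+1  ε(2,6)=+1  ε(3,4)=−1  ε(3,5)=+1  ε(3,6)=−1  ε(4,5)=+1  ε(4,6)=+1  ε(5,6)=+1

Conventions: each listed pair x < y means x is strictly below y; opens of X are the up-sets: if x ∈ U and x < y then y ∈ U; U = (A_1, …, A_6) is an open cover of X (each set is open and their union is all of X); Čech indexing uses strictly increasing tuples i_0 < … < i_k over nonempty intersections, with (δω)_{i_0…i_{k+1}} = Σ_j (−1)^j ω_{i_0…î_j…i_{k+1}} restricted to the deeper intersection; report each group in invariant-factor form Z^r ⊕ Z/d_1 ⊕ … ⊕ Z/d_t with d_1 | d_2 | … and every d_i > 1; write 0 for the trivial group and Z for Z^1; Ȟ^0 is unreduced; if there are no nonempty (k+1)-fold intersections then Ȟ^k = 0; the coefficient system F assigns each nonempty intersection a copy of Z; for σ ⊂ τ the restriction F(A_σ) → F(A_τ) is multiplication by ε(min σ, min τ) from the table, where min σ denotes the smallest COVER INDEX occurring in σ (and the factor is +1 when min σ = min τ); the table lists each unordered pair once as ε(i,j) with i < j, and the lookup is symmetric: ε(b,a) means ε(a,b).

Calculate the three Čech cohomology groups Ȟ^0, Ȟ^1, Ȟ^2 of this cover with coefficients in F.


nonempty overlaps:
  A12={d} A14={h} A15={a,i} A16={e} A23={c} A34={b} A56={j}
C dims 6,7; δ0: rk 6, SNF 1^5·2
degree 0: 6−6−0 = 0 → Ȟ^0 ≅ 0
degree 1: 7−0−6 = 1 plus torsion [2] → Ȟ^1 ≅ Z ⊕ Z/2
degree 2: 0−0−0 = 0 → Ȟ^2 ≅ 0

Ȟ^0 = 0, Ȟ^1 = Z ⊕ Z/2, Ȟ^2 = 0


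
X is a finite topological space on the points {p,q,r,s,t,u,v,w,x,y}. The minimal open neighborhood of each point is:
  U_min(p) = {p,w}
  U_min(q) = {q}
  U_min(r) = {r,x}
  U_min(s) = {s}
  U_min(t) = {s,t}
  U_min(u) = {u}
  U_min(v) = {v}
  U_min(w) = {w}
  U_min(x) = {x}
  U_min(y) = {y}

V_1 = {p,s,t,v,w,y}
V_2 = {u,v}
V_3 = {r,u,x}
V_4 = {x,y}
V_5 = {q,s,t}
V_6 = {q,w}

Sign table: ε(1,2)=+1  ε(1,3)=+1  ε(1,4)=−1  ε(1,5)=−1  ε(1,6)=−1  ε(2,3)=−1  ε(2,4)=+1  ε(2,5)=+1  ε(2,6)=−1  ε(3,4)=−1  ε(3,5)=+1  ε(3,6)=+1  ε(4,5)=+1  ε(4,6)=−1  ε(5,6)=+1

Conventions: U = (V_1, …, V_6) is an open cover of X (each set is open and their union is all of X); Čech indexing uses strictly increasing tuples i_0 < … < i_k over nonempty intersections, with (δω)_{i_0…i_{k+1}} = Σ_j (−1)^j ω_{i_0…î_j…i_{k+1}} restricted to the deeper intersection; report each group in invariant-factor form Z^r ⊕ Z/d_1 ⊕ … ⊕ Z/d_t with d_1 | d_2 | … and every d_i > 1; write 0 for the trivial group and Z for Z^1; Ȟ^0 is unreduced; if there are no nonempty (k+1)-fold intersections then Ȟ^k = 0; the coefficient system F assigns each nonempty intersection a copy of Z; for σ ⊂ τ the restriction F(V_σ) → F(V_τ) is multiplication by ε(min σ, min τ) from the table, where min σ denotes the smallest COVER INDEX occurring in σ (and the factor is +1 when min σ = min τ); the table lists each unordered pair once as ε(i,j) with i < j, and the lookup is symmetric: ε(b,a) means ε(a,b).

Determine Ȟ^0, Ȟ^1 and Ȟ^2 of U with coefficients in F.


intersection data:
  V12={v} V14={y} V15={s,t} V16={w} V23={u} V34={x} V56={q}
C dims 6,7; δ0: rk 6, SNF 1^5·2
Ȟ^0 = (6 − 6) − 0 = 0, so Ȟ^0 ≅ 0
Ȟ^1 = (7 − 0) − 6 = 1 plus torsion [2], so Ȟ^1 ≅ Z ⊕ Z/2
Ȟ^2 = (0 − 0) − 0 = 0, so Ȟ^2 ≅ 0

Ȟ^0 = 0; Ȟ^1 = Z ⊕ Z/2; Ȟ^2 = 0


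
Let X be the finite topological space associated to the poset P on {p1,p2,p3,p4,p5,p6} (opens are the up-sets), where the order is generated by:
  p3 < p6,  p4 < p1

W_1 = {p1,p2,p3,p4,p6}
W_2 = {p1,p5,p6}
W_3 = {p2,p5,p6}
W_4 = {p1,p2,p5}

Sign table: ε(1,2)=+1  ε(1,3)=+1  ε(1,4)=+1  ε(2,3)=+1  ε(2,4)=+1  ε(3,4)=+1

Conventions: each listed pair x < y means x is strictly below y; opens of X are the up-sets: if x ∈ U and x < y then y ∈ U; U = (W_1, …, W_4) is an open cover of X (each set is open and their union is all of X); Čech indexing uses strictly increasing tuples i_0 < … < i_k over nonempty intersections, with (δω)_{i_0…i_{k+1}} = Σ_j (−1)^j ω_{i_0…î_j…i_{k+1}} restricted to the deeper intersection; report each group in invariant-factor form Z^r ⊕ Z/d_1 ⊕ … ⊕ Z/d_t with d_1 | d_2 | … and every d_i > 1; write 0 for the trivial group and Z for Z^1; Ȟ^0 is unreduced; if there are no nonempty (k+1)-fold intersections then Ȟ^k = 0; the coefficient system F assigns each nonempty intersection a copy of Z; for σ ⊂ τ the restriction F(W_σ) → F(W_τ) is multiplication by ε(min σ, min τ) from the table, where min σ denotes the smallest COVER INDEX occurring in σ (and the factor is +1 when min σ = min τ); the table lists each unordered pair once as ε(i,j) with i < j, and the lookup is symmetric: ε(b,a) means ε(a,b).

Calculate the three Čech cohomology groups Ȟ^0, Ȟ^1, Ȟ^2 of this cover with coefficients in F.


Ȟ^0 ≅ Z, Ȟ^1 ≅ 0, Ȟ^2 ≅ Z

nonempty overlaps:
  W12={p1,p6} W13={p2,p6} W14={p1,p2} W23={p5,p6} W24={p1,p5} W34={p2,p5}
  W123={p6} W124={p1} W134={p2} W234={p5}
C dims 4,6,4; δ0: rk 3, SNF 1^3; δ1: rk 3, SNF 1^3
degree 0: 4−3−0 = 1 → Ȟ^0 ≅ Z
degree 1: 6−3−3 = 0 → Ȟ^1 ≅ 0
degree 2: 4−0−3 = 1 → Ȟ^2 ≅ Z


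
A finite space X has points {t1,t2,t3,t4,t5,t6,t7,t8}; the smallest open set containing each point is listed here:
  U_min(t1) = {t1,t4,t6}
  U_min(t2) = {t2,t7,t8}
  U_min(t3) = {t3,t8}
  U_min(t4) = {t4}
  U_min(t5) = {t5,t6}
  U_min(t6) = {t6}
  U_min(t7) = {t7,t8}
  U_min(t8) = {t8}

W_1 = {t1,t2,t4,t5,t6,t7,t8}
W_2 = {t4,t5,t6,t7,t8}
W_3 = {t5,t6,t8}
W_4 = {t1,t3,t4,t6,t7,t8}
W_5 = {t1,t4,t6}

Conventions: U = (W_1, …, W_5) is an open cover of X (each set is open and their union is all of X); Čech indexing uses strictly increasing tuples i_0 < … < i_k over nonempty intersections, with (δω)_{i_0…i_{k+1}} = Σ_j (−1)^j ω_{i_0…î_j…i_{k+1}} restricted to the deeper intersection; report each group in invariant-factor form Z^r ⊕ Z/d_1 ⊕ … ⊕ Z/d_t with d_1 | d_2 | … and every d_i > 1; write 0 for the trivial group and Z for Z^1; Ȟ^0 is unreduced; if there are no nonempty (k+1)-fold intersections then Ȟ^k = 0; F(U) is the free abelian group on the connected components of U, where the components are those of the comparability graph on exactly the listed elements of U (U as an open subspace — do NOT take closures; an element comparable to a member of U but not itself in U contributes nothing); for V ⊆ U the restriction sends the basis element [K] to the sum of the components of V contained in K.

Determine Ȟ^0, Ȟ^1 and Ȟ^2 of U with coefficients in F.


nerve simplices:
  W12={t4,t5,t6,t7,t8} W13={t5,t6,t8} W14={t1,t4,t6,t7,t8} W15={t1,t4,t6} W23={t5,t6,t8} W24={t4,t6,t7,t8} W25={t4,t6} W34={t6,t8} W35={t6} W45={t1,t4,t6}
  W123={t5,t6,t8} W124={t4,t6,t7,t8} W125={t4,t6} W134={t6,t8} W135={t6} W145={t1,t4,t6} W234={t6,t8} W235={t6} W245={t4,t6} W345={t6}
  W1234={t6,t8} W1235={t6} W1245={t4,t6} W1345={t6} W2345={t6}
  W12345={t6}
components per intersection:
  W1: {t1,t4,t5,t6} {t2,t7,t8}
  W2: {t4} {t5,t6} {t7,t8}
  W3: {t5,t6} {t8}
  W4: {t1,t4,t6} {t3,t7,t8}
  W5: {t1,t4,t6}
  W12: {t4} {t5,t6} {t7,t8}
  W13: {t5,t6} {t8}
  W14: {t1,t4,t6} {t7,t8}
  W15: {t1,t4,t6}
  W23: {t5,t6} {t8}
  W24: {t4} {t6} {t7,t8}
  W25: {t4} {t6}
  W34: {t6} {t8}
  W35: {t6}
  W45: {t1,t4,t6}
  W123: {t5,t6} {t8}
  W124: {t4} {t6} {t7,t8}
  W125: {t4} {t6}
  W134: {t6} {t8}
  W135: {t6}
  W145: {t1,t4,t6}
  W234: {t6} {t8}
  W235: {t6}
  W245: {t4} {t6}
  W345: {t6}
  W1234: {t6} {t8}
  W1235: {t6}
  W1245: {t4} {t6}
  W1345: {t6}
  W2345: {t6}
  W12345: {t6}
C dims 10,19,17,7; δ0: rk 8, SNF 1^8; δ1: rk 11, SNF 1^11; δ2: rk 6, SNF 1^6
degree 0: 10−8−0 = 2 → Ȟ^0 ≅ Z^2
degree 1: 19−11−8 = 0 → Ȟ^1 ≅ 0
degree 2: 17−6−11 = 0 → Ȟ^2 ≅ 0

Ȟ^0 = Z^2, Ȟ^1 = 0 and Ȟ^2 = 0


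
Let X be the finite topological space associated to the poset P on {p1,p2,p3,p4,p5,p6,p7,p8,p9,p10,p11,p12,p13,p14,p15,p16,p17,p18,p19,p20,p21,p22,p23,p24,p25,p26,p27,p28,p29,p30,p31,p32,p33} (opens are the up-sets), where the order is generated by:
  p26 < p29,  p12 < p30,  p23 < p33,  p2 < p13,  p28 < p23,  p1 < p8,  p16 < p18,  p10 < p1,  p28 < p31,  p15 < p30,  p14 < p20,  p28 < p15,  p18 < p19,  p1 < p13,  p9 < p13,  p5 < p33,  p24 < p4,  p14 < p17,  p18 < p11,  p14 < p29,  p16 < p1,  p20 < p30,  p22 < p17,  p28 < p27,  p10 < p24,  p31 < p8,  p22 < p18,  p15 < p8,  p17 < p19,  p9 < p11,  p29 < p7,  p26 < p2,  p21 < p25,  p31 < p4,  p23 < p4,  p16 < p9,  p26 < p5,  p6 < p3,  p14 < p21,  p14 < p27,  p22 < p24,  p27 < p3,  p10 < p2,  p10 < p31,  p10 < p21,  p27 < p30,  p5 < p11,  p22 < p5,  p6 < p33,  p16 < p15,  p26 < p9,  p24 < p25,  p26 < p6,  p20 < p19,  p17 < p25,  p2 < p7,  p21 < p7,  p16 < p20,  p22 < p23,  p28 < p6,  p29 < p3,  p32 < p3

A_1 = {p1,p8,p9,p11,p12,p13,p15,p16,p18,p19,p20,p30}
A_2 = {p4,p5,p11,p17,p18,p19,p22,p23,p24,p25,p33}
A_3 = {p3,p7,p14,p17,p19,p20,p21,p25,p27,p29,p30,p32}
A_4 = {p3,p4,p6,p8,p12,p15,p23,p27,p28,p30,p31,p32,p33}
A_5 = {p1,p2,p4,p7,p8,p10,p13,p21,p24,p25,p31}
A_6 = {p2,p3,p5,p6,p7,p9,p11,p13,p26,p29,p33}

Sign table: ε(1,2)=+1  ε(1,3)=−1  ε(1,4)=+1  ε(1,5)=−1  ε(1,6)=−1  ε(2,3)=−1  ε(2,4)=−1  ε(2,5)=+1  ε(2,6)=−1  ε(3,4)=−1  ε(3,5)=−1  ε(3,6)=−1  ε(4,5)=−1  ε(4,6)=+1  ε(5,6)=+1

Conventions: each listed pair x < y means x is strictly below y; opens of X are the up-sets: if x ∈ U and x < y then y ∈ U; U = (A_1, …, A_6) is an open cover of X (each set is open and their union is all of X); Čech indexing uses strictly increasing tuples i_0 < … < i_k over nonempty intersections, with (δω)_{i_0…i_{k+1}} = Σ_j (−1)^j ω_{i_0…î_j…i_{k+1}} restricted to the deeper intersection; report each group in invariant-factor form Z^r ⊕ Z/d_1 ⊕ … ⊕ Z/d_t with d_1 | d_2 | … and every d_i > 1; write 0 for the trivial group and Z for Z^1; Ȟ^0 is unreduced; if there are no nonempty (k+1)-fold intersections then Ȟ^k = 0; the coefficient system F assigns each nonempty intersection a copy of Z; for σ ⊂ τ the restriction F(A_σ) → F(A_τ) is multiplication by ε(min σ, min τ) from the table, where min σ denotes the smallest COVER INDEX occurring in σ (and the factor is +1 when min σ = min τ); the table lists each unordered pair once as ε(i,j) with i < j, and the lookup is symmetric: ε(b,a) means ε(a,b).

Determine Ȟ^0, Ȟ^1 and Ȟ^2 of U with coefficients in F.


Ȟ^0 = 0, Ȟ^1 = Z/2 and Ȟ^2 = Z

intersection data:
  A12={p11,p18,p19} A13={p19,p20,p30} A14={p8,p12,p15,p30} A15={p1,p8,p13} A16={p9,p11,p13} A23={p17,p19,p25} A24={p4,p23,p33} A25={p4,p24,p25} A26={p5,p11,p33} A34={p3,p27,p30,p32} A35={p7,p21,p25} A36={p3,p7,p29} A45={p4,p8,p31} A46={p3,p6,p33} A56={p2,p7,p13}
  A123={p19} A126={p11} A134={p30} A145={p8} A156={p13} A235={p25} A245={p4} A246={p33} A346={p3} A356={p7}
C dims 6,15,10; δ0: rk 6, SNF 1^5·2; δ1: rk 9, SNF 1^9
Ȟ^0 = (6 − 6) − 0 = 0, so Ȟ^0 ≅ 0
Ȟ^1 = (15 − 9) − 6 = 0 plus torsion [2], so Ȟ^1 ≅ Z/2
Ȟ^2 = (10 − 0) − 9 = 1, so Ȟ^2 ≅ Z


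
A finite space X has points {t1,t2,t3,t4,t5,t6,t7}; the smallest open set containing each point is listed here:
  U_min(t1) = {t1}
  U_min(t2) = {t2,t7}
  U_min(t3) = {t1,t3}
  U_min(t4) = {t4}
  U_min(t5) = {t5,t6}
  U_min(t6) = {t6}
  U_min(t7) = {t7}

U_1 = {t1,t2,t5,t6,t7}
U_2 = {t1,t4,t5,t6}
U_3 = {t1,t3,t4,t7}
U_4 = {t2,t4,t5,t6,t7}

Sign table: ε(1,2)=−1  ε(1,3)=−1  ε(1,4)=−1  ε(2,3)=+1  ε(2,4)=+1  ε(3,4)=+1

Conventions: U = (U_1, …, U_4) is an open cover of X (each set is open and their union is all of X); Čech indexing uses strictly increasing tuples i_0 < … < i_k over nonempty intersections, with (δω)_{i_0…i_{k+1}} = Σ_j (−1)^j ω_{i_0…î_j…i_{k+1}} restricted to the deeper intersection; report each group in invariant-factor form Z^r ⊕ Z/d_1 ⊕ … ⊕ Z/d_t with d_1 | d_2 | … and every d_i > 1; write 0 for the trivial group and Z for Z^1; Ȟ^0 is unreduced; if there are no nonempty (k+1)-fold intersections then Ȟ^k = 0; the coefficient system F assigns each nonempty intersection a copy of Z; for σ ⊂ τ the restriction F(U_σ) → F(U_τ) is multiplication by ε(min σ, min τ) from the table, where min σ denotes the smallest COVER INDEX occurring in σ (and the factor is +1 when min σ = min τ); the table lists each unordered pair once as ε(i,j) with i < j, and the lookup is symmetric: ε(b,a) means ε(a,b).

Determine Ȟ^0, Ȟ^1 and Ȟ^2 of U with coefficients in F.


intersection data:
  U12={t1,t5,t6} U13={t1,t7} U14={t2,t5,t6,t7} U23={t1,t4} U24={t4,t5,t6} U34={t4,t7}
  U123={t1} U124={t5,t6} U134={t7} U234={t4}
C dims 4,6,4; δ0: rk 3, SNF 1^3; δ1: rk 3, SNF 1^3
Ȟ^0 = (4 − 3) − 0 = 1, so Ȟ^0 ≅ Z
Ȟ^1 = (6 − 3) − 3 = 0, so Ȟ^1 ≅ 0
Ȟ^2 = (4 − 0) − 3 = 1, so Ȟ^2 ≅ Z

Ȟ^0 ≅ Z, Ȟ^1 ≅ 0 and Ȟ^2 ≅ Z


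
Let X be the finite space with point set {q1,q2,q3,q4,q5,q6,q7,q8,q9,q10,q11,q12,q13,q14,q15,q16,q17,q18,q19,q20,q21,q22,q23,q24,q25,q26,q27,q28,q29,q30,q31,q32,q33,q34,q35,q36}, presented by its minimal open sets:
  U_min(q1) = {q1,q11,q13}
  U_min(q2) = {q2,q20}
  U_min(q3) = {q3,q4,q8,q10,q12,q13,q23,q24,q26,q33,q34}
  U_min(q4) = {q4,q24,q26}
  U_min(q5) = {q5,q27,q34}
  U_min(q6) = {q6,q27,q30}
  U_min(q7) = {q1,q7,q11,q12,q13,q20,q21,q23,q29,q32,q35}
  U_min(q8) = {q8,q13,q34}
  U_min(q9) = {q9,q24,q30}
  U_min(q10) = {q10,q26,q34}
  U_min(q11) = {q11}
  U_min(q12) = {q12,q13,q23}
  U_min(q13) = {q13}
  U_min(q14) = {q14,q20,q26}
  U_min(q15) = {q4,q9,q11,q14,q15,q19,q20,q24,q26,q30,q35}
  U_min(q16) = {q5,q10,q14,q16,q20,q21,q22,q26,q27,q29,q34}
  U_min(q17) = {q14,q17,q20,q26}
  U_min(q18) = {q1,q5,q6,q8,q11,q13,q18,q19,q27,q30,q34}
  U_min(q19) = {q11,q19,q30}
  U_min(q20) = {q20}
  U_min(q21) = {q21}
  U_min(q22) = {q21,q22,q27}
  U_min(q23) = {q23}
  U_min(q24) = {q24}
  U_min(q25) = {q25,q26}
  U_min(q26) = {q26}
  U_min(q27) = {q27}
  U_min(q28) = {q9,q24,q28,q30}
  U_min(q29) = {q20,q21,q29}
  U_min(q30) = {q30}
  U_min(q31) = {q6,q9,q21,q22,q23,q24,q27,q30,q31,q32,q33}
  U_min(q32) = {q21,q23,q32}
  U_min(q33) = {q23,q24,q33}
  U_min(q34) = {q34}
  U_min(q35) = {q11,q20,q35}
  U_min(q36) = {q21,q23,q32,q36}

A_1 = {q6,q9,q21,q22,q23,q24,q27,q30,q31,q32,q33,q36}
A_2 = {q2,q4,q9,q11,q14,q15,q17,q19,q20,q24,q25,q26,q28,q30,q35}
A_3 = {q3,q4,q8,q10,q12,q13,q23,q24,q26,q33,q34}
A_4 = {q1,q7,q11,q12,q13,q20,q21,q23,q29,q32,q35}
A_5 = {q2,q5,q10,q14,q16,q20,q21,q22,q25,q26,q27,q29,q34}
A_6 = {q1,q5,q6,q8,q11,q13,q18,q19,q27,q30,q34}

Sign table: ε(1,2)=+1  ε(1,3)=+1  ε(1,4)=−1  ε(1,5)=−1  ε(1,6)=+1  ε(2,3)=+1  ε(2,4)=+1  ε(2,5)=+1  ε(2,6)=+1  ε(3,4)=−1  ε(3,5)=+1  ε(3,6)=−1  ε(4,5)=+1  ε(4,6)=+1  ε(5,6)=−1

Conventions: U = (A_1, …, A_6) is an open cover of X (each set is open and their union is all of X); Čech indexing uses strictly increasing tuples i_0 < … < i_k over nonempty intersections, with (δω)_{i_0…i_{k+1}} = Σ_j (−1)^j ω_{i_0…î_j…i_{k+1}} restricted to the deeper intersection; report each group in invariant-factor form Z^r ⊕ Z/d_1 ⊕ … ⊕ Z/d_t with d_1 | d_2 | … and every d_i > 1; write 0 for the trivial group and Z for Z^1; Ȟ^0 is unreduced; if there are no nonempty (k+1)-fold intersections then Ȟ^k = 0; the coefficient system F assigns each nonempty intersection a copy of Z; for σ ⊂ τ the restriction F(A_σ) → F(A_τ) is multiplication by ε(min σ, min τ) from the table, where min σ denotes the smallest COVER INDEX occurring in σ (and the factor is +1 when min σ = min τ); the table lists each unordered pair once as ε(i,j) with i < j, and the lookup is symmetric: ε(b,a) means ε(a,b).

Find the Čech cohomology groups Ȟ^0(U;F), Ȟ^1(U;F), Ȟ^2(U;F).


Ȟ^0 = 0, Ȟ^1 = Z/2, Ȟ^2 = Z

nerve of the cover:
  A12={q9,q24,q30} A13={q23,q24,q33} A14={q21,q23,q32} A15={q21,q22,q27} A16={q6,q27,q30} A23={q4,q24,q26} A24={q11,q20,q35} A25={q2,q14,q20,q25,q26} A26={q11,q19,q30} A34={q12,q13,q23} A35={q10,q26,q34} A36={q8,q13,q34} A45={q20,q21,q29} A46={q1,q11,q13} A56={q5,q27,q34}
  A123={q24} A126={q30} A134={q23} A145={q21} A156={q27} A235={q26} A245={q20} A246={q11} A346={q13} A356={q34}
C dims 6,15,10; δ0: rk 6, SNF 1^5·2; δ1: rk 9, SNF 1^9
Ȟ^0 = (6 − 6) − 0 = 0, so Ȟ^0 ≅ 0
Ȟ^1 = (15 − 9) − 6 = 0 plus torsion [2], so Ȟ^1 ≅ Z/2
Ȟ^2 = (10 − 0) − 9 = 1, so Ȟ^2 ≅ Z


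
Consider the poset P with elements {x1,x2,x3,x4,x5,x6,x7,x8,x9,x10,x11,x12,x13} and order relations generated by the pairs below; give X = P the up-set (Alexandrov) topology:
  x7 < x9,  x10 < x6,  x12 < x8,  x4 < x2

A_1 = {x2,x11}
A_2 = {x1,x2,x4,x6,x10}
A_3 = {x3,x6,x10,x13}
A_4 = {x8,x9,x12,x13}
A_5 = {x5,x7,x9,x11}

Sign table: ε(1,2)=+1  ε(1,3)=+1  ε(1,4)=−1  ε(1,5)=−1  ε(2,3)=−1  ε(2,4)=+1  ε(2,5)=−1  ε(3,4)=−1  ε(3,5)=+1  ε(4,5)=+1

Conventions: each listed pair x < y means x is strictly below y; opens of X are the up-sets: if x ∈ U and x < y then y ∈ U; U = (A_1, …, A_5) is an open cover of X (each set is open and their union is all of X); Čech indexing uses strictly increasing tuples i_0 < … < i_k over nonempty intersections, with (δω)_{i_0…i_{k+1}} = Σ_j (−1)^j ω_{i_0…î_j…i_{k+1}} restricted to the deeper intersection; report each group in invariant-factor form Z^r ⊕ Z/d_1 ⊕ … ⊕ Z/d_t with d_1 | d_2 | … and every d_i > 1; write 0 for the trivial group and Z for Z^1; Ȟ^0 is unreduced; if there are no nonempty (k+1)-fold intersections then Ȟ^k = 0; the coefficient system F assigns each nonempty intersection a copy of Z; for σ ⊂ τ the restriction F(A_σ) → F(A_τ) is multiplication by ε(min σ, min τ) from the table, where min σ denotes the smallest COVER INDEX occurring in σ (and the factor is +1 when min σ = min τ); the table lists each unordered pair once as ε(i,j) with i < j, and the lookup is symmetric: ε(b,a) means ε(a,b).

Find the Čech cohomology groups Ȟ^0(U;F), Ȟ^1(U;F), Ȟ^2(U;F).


Ȟ^0 ≅ 0; Ȟ^1 ≅ Z/2; Ȟ^2 ≅ 0

nonempty overlaps:
  A12={x2} A15={x11} A23={x6,x10} A34={x13} A45={x9}
C dims 5,5; δ0: rk 5, SNF 1^4·2
degree 0: 5−5−0 = 0 → Ȟ^0 ≅ 0
degree 1: 5−0−5 = 0 plus torsion [2] → Ȟ^1 ≅ Z/2
degree 2: 0−0−0 = 0 → Ȟ^2 ≅ 0


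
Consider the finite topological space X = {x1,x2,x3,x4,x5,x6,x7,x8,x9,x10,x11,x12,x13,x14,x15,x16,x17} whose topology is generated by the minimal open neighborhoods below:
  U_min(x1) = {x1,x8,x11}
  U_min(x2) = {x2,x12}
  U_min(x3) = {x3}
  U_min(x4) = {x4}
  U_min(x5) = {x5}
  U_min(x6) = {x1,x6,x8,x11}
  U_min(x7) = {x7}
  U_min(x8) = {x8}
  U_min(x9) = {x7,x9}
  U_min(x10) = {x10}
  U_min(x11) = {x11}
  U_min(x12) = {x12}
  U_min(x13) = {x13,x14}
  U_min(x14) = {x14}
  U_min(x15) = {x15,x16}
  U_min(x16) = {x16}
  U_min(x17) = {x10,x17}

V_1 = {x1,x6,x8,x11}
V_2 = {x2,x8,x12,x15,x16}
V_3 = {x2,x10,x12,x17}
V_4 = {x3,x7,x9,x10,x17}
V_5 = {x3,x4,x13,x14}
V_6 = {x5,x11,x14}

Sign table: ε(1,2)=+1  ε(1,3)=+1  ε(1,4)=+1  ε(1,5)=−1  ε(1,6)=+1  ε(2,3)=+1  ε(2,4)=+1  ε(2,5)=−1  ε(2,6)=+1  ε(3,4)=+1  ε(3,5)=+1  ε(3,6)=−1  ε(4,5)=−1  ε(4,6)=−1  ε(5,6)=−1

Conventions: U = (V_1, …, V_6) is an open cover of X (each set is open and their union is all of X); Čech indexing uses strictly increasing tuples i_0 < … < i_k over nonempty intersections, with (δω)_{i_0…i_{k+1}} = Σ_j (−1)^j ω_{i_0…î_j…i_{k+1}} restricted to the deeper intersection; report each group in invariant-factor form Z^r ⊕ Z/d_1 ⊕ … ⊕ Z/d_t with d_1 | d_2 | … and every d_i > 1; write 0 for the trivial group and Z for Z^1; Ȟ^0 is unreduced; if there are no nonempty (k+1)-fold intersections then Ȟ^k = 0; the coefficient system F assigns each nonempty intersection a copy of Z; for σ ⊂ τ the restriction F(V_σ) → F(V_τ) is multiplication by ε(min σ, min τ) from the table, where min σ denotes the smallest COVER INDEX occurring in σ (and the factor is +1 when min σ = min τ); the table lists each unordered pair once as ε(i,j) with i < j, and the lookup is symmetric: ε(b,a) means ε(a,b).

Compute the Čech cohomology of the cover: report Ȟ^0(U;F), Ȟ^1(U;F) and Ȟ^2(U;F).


cover nerve:
  V12={x8} V16={x11} V23={x2,x12} V34={x10,x17} V45={x3} V56={x14}
C dims 6,6; δ0: rk 5, SNF 1^5
Ȟ^0: (6−5)−0=1 ⇒ Z
Ȟ^1: (6−0)−5=1 ⇒ Z
Ȟ^2: (0−0)−0=0 ⇒ 0

Ȟ^0(U;F) ≅ Z,  Ȟ^1(U;F) ≅ Z,  Ȟ^2(U;F) ≅ 0


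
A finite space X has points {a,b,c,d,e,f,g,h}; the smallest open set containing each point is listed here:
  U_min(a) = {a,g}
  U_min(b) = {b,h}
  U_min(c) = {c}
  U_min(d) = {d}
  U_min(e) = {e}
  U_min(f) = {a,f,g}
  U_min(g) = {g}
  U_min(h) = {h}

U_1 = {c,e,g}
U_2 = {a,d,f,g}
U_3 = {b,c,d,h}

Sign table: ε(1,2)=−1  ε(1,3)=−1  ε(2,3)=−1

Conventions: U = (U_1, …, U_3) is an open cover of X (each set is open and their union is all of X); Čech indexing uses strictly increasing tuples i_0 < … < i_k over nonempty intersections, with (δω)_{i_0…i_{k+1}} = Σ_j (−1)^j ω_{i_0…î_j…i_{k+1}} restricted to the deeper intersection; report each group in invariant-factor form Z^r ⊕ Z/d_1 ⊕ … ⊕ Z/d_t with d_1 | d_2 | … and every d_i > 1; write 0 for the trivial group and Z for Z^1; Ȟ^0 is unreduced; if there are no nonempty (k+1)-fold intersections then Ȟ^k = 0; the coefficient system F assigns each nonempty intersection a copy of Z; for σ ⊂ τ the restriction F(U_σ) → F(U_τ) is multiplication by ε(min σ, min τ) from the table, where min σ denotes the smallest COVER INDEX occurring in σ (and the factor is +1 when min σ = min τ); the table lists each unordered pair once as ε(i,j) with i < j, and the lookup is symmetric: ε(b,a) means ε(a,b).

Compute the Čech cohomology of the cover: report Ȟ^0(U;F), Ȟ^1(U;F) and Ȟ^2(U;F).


Ȟ^0(U;F) ≅ 0, Ȟ^1(U;F) ≅ Z/2, Ȟ^2(U;F) ≅ 0

nonempty intersections:
  U12={g} U13={c} U23={d}
C dims 3,3; δ0: rk 3, SNF 1^2·2
Ȟ^0: (3−3)−0=0 ⇒ 0
Ȟ^1: (3−0)−3=0 plus torsion [2] ⇒ Z/2
Ȟ^2: (0−0)−0=0 ⇒ 0


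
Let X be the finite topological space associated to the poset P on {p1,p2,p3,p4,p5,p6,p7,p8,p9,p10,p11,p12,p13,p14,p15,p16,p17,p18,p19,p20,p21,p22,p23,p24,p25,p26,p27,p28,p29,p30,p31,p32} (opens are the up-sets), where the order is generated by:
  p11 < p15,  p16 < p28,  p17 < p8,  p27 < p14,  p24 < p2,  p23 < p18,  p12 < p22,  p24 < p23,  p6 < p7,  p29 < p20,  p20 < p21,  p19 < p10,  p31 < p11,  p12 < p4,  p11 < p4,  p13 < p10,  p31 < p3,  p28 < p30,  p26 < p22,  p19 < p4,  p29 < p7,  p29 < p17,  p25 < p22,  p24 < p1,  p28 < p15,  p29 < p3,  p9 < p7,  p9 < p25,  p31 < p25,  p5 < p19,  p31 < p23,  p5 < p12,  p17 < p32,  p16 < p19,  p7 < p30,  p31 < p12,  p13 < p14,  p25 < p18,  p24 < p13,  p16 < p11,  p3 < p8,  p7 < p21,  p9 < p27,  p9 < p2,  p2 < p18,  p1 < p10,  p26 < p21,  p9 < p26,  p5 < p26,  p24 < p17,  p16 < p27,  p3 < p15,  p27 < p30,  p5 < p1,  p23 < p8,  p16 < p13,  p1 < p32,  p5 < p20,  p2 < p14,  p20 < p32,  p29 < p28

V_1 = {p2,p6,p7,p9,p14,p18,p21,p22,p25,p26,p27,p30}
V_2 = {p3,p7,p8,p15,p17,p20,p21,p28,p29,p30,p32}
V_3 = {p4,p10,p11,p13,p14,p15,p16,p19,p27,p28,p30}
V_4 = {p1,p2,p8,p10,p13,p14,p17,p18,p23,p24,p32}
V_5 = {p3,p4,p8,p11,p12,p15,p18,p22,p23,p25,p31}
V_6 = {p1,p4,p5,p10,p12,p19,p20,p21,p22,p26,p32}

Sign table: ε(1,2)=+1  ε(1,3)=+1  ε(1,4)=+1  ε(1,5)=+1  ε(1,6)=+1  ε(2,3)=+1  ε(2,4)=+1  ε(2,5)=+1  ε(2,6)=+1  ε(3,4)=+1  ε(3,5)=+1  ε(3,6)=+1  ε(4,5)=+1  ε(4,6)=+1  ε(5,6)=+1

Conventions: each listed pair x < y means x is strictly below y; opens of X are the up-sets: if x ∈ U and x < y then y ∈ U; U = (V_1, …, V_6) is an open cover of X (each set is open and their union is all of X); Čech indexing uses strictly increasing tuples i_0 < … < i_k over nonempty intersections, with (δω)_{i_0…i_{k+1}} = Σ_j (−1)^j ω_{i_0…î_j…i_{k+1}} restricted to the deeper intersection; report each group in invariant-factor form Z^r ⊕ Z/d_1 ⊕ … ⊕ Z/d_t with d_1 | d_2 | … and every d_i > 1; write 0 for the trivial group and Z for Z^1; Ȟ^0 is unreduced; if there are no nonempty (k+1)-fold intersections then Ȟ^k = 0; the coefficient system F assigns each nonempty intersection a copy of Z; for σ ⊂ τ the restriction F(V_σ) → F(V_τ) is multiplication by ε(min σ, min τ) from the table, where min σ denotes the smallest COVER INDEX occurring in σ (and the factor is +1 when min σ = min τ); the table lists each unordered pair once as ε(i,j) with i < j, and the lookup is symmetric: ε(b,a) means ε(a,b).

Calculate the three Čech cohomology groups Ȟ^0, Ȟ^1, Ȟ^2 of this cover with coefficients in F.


Ȟ^0 ≅ Z; Ȟ^1 ≅ 0; Ȟ^2 ≅ Z/2

cover nerve:
  V12={p7,p21,p30} V13={p14,p27,p30} V14={p2,p14,p18} V15={p18,p22,p25} V16={p21,p22,p26} V23={p15,p28,p30} V24={p8,p17,p32} V25={p3,p8,p15} V26={p20,p21,p32} V34={p10,p13,p14} V35={p4,p11,p15} V36={p4,p10,p19} V45={p8,p18,p23} V46={p1,p10,p32} V56={p4,p12,p22}
  V123={p30} V126={p21} V134={p14} V145={p18} V156={p22} V235={p15} V245={p8} V246={p32} V346={p10} V356={p4}
C dims 6,15,10; δ0: rk 5, SNF 1^5; δ1: rk 10, SNF 1^9·2
Ȟ^0: (6−5)−0=1 ⇒ Z
Ȟ^1: (15−10)−5=0 ⇒ 0
Ȟ^2: (10−0)−10=0 plus torsion [2] ⇒ Z/2


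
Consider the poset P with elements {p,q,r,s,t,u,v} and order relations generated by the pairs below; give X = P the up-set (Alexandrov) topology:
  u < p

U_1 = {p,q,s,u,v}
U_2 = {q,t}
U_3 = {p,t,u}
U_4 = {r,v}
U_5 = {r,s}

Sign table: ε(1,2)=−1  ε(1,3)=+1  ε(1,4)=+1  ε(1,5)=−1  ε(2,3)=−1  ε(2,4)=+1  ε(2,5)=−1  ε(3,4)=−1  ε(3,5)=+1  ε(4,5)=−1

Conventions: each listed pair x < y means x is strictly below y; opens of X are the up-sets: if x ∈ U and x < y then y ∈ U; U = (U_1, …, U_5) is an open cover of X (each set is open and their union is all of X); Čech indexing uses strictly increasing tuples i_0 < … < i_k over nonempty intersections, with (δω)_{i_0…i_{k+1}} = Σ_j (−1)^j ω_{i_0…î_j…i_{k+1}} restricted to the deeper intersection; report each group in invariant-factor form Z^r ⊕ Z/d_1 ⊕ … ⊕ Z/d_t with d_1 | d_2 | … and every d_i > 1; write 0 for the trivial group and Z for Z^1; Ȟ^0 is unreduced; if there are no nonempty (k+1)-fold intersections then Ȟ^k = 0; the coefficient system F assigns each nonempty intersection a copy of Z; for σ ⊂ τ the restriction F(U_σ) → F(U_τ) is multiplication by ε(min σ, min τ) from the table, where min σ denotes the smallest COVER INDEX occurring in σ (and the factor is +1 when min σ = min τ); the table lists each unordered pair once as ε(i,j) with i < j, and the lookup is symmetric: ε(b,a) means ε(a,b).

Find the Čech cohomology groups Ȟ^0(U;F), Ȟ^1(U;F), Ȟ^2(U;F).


Ȟ^0 ≅ Z, Ȟ^1 ≅ Z^2 and Ȟ^2 ≅ 0

nonempty overlaps:
  U12={q} U13={p,u} U14={v} U15={s} U23={t} U45={r}
C dims 5,6; δ0: rk 4, SNF 1^4
degree 0: 5−4−0 = 1 → Ȟ^0 ≅ Z
degree 1: 6−0−4 = 2 → Ȟ^1 ≅ Z^2
degree 2: 0−0−0 = 0 → Ȟ^2 ≅ 0


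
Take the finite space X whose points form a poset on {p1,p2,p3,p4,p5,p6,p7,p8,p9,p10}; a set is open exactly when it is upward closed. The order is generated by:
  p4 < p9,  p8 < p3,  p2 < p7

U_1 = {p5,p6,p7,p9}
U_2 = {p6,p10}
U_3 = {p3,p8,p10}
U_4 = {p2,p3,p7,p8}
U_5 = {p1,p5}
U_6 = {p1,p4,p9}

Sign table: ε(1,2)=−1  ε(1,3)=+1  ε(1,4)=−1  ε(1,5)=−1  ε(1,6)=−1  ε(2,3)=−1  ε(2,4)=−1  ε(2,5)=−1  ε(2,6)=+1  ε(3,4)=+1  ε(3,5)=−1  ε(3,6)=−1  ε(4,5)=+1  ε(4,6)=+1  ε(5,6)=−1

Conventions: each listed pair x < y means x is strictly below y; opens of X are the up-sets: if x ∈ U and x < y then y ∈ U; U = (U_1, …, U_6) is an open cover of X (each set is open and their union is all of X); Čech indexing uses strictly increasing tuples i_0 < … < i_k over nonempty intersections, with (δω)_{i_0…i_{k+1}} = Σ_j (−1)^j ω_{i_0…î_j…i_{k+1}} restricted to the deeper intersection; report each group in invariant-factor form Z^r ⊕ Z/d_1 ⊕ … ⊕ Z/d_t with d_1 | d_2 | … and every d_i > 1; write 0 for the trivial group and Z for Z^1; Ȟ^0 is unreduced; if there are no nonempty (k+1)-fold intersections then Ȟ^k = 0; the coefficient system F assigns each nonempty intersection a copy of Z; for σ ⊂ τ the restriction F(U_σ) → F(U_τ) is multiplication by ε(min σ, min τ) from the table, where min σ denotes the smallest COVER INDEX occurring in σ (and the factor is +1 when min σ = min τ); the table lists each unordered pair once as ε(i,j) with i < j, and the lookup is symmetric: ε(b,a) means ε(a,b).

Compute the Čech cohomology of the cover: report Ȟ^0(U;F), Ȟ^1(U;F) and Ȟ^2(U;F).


cover nerve:
  U12={p6} U14={p7} U15={p5} U16={p9} U23={p10} U34={p3,p8} U56={p1}
C dims 6,7; δ0: rk 6, SNF 1^5·2
Ȟ^0: (6−6)−0=0 ⇒ 0
Ȟ^1: (7−0)−6=1 plus torsion [2] ⇒ Z ⊕ Z/2
Ȟ^2: (0−0)−0=0 ⇒ 0

Ȟ^0 = 0, Ȟ^1 = Z ⊕ Z/2 and Ȟ^2 = 0


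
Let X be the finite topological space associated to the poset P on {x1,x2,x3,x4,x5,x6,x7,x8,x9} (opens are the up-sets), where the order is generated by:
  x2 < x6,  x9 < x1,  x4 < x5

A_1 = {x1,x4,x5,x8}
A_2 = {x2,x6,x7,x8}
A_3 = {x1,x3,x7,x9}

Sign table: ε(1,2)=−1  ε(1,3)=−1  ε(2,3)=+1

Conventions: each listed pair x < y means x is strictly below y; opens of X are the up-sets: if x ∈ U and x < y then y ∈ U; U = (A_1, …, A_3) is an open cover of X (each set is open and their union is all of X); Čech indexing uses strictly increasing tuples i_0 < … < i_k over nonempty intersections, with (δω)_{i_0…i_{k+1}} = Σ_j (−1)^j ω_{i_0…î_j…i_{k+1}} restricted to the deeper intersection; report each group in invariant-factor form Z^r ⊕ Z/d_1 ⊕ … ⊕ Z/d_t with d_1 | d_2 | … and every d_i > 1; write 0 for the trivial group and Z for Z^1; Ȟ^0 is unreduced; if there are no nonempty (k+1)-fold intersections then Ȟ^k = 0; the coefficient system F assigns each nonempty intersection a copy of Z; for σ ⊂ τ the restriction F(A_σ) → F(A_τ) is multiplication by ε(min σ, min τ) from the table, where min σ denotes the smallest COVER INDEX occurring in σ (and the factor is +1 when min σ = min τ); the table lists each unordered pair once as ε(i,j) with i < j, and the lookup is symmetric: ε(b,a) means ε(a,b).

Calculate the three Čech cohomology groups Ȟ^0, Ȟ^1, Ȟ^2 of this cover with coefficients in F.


nonempty intersections:
  A12={x8} A13={x1} A23={x7}
C dims 3,3; δ0: rk 2, SNF 1^2
Ȟ^0: (3−2)−0=1 ⇒ Z
Ȟ^1: (3−0)−2=1 ⇒ Z
Ȟ^2: (0−0)−0=0 ⇒ 0

Ȟ^0(U;F) ≅ Z; Ȟ^1(U;F) ≅ Z; Ȟ^2(U;F) ≅ 0


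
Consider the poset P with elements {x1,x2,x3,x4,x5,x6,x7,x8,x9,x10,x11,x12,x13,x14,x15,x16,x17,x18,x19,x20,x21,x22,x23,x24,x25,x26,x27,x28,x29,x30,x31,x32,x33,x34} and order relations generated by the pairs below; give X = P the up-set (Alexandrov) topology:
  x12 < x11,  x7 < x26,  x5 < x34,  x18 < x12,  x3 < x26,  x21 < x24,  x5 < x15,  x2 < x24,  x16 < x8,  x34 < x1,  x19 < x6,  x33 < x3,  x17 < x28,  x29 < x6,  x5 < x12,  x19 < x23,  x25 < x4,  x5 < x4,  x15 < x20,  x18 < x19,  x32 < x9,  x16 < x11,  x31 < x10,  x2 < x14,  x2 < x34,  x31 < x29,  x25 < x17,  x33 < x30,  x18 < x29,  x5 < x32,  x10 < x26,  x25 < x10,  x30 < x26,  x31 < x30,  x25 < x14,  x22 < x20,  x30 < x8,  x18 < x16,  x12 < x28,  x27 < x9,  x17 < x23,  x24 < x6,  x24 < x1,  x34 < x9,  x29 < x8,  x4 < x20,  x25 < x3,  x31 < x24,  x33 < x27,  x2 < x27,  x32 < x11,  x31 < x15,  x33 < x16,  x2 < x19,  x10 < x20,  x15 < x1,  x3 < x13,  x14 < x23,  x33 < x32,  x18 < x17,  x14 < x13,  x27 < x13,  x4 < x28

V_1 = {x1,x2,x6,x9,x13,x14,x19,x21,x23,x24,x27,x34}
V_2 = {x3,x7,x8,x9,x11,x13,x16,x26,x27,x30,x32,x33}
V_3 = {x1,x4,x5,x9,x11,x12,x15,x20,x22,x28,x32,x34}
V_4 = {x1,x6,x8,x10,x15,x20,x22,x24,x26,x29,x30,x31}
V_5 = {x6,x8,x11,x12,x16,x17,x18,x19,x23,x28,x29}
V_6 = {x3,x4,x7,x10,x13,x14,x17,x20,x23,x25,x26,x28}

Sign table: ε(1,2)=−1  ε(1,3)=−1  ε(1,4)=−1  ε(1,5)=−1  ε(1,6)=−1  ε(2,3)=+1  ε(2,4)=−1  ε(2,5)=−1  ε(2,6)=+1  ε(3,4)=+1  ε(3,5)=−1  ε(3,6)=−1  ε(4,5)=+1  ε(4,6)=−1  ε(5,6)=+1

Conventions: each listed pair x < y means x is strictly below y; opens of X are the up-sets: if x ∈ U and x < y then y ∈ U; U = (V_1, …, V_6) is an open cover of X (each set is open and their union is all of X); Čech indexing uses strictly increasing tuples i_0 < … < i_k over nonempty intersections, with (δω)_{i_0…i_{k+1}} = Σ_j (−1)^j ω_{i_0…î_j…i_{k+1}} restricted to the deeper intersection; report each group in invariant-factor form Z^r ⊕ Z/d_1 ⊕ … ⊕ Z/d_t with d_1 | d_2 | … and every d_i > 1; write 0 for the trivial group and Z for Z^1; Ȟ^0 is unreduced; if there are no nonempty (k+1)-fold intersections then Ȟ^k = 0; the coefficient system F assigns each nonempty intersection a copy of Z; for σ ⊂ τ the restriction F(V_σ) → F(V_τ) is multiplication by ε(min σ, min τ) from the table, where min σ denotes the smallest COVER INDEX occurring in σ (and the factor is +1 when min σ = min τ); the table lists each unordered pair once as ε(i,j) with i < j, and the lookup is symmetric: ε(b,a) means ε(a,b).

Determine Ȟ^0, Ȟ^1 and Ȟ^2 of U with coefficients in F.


nerve of the cover:
  V12={x9,x13,x27} V13={x1,x9,x34} V14={x1,x6,x24} V15={x6,x19,x23} V16={x13,x14,x23} V23={x9,x11,x32} V24={x8,x26,x30} V25={x8,x11,x16} V26={x3,x7,x13,x26} V34={x1,x15,x20,x22} V35={x11,x12,x28} V36={x4,x20,x28} V45={x6,x8,x29} V46={x10,x20,x26} V56={x17,x23,x28}
  V123={x9} V126={x13} V134={x1} V145={x6} V156={x23} V235={x11} V245={x8} V246={x26} V346={x20} V356={x28}
C dims 6,15,10; δ0: rk 6, SNF 1^5·2; δ1: rk 9, SNF 1^9
Ȟ^0 = (6 − 6) − 0 = 0, so Ȟ^0 ≅ 0
Ȟ^1 = (15 − 9) − 6 = 0 plus torsion [2], so Ȟ^1 ≅ Z/2
Ȟ^2 = (10 − 0) − 9 = 1, so Ȟ^2 ≅ Z

Ȟ^0 = 0; Ȟ^1 = Z/2; Ȟ^2 = Z
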